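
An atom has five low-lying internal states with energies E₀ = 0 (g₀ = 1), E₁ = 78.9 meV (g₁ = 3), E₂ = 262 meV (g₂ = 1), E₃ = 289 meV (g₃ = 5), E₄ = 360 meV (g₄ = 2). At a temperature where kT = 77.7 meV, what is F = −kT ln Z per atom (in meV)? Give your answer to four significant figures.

Eᵢ/kT = 0, 1.01544, 3.37194, 3.71943, 4.63320.
Z = Σ gᵢe^(−Eᵢ/kT) = 1·e^(−0) + 3·e^(−1.01544) + 1·e^(−3.37194) + 5·e^(−3.71943) + 2·e^(−4.63320) = 1.00000 + 1.08673 + 0.0343230 + 0.121239 + 0.0194472 = 2.26174.
F = −kT ln Z = −77.7 × ln(2.26174) = −77.7 × 0.816134 = -63.41 meV.

-63.41 meV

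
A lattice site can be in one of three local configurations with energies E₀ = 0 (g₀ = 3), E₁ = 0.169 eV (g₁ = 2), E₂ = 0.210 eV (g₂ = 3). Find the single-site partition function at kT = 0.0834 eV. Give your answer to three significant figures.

Z = 3.51

Eᵢ/kT = 0, 2.0264, 2.5180.
Z = Σ gᵢe^(−Eᵢ/kT) = 3·e^(−0) + 2·e^(−2.0264) + 3·e^(−2.5180) = 3.0000 + 0.26362 + 0.24186 = 3.5055.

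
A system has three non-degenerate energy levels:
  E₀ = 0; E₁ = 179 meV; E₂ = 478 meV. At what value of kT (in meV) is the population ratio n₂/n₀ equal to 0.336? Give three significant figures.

438 meV

n₂/n₀ = exp[−(E₂−E₀)/kT] = 0.336.
⇒ (E₂−E₀)/kT = ln(1/0.336) = ln(2.9762) = 1.0906.
kT = 478 meV / 1.0906 = 438 meV.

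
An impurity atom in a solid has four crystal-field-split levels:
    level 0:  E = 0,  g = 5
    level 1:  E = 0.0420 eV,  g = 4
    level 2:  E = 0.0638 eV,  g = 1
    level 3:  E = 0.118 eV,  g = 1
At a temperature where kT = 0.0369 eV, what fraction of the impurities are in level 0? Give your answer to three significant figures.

0.769

Eᵢ/kT = 0, 1.1382, 1.7290, 3.1978.
Z = Σ gᵢe^(−Eᵢ/kT) = 5·e^(−0) + 4·e^(−1.1382) + 1·e^(−1.7290) + 1·e^(−3.1978) = 5.0000 + 1.2816 + 0.17746 + 0.040852 = 6.4999.
P₀ = g₀ e^(−E₀/kT) / Z = 5.0000/6.4999 = 0.769.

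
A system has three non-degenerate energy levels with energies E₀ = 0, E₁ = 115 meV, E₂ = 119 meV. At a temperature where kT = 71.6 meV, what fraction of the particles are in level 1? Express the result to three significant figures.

0.144

Eᵢ/kT = 0, 1.6061, 1.6620.
Z = Σ e^(−Eᵢ/kT) = e^(−0) + e^(−1.6061) + e^(−1.6620) = 1.0000 + 0.20067 + 0.18976 = 1.3904.
P₁ = e^(−E₁/kT) / Z = 0.20067/1.3904 = 0.144.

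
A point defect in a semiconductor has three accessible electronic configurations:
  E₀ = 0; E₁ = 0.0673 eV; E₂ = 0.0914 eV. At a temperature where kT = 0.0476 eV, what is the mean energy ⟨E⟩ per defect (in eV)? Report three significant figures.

0.0214 eV

Eᵢ/kT = 0, 1.4139, 1.9202.
Z = Σ e^(−Eᵢ/kT) = e^(−0) + e^(−1.4139) + e^(−1.9202) = 1.0000 + 0.24319 + 0.14658 = 1.3898.
⟨E⟩ = Σ Eᵢ e^(−Eᵢ/kT) / Z = (0·1.0000 + 0.0673·0.24319 + 0.0914·0.14658) / 1.3898 = 0.0214 eV.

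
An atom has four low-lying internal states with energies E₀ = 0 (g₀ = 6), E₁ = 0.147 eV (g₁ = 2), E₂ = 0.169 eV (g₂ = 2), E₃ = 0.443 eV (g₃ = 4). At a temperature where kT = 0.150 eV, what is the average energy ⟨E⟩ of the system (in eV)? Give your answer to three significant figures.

Eᵢ/kT = 0, 0.98000, 1.1267, 2.9533.
Z = Σ gᵢe^(−Eᵢ/kT) = 6·e^(−0) + 2·e^(−0.98000) + 2·e^(−1.1267) + 4·e^(−2.9533) = 6.0000 + 0.75062 + 0.64820 + 0.20867 = 7.6075.
⟨E⟩ = Σ Eᵢ gᵢe^(−Eᵢ/kT) / Z = (0·6.0000 + 0.147·0.75062 + 0.169·0.64820 + 0.443·0.20867) / 7.6075 = 0.0411 eV.

0.0411 eV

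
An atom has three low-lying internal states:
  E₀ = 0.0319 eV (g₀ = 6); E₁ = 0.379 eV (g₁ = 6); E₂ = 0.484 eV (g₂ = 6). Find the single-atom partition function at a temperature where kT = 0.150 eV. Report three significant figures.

Z = 5.57

Eᵢ/kT = 0.21267, 2.5267, 3.2267.
Z = Σ gᵢe^(−Eᵢ/kT) = 6·e^(−0.21267) + 6·e^(−2.5267) + 6·e^(−3.2267) = 4.8505 + 0.47953 + 0.23813 = 5.5682.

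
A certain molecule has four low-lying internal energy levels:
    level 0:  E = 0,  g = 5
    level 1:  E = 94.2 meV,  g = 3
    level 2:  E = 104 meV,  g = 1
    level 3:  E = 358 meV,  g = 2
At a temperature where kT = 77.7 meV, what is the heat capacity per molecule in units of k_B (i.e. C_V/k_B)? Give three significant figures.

0.296

Eᵢ/kT = 0, 1.2124, 1.3385, 4.6075.
Z = Σ gᵢe^(−Eᵢ/kT) = 5·e^(−0) + 3·e^(−1.2124) + 1·e^(−1.3385) + 2·e^(−4.6075) = 5.0000 + 0.89245 + 0.26224 + 0.019953 = 6.1746.
⟨E⟩ = 19.189 meV, ⟨E²⟩ = 2156.1 meV².
C_V/k_B = (⟨E²⟩ − ⟨E⟩²)/(kT)² = (2156.1 − 368.22)/6037.3 = 0.296.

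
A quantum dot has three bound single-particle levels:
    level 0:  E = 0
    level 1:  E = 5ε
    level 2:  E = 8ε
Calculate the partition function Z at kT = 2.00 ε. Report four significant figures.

Eᵢ/kT = 0, 2.50000, 4.00000.
Z = Σ e^(−Eᵢ/kT) = e^(−0) + e^(−2.50000) + e^(−4.00000) = 1.00000 + 0.0820850 + 0.0183156 = 1.10040.

Z = 1.100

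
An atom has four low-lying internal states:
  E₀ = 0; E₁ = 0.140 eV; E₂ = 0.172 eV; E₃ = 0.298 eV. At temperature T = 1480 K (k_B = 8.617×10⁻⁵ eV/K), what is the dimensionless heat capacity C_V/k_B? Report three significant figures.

k_BT = 8.617×10⁻⁵ × 1480 K = 0.12753 eV.
Eᵢ/kT = 0, 1.0978, 1.3487, 2.3367.
Z = Σ e^(−Eᵢ/kT) = e^(−0) + e^(−1.0978) + e^(−1.3487) + e^(−2.3367) = 1.0000 + 0.33360 + 0.25958 + 0.096646 = 1.6898.
⟨E⟩ = 0.071104 eV, ⟨E²⟩ = 0.013493 eV².
C_V/k_B = (⟨E²⟩ − ⟨E⟩²)/(kT)² = (0.013493 − 0.0050558)/0.016264 = 0.519.

0.519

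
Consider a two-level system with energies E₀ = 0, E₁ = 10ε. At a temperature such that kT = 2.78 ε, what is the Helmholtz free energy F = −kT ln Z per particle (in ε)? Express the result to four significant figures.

-0.07515 ε

Eᵢ/kT = 0, 3.59712.
Z = Σ e^(−Eᵢ/kT) = e^(−0) + e^(−3.59712) = 1.00000 + 0.0274025 = 1.02740.
F = −kT ln Z = −2.78 × ln(1.02740) = −2.78 × 0.0270313 = -0.07515 ε.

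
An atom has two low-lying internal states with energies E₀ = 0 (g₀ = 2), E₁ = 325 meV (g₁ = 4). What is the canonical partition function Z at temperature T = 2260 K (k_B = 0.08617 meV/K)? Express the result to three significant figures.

Z = 2.75

k_BT = 0.08617 × 2260 K = 194.74 meV.
Eᵢ/kT = 0, 1.6689.
Z = Σ gᵢe^(−Eᵢ/kT) = 2·e^(−0) + 4·e^(−1.6689) = 2.0000 + 0.75382 = 2.7538.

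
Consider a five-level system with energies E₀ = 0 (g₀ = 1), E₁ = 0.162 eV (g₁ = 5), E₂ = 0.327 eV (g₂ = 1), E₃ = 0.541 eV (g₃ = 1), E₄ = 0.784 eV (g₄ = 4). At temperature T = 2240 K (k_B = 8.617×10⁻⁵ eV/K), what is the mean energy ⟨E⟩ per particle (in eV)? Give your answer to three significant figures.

k_BT = 8.617×10⁻⁵ × 2240 K = 0.19302 eV.
Eᵢ/kT = 0, 0.83929, 1.6941, 2.8028, 4.0618.
Z = Σ gᵢe^(−Eᵢ/kT) = 1·e^(−0) + 5·e^(−0.83929) + 1·e^(−1.6941) + 1·e^(−2.8028) + 4·e^(−4.0618) = 1.0000 + 2.1601 + 0.18376 + 0.060640 + 0.068872 = 3.4734.
⟨E⟩ = Σ Eᵢ gᵢe^(−Eᵢ/kT) / Z = (0·1.0000 + 0.162·2.1601 + 0.327·0.18376 + 0.541·0.060640 + 0.784·0.068872) / 3.4734 = 0.143 eV.

0.143 eV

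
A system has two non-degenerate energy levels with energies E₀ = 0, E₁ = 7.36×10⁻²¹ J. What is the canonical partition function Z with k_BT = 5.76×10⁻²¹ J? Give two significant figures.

Z = 1.3

Eᵢ/kT = 0, 1.278.
Z = Σ e^(−Eᵢ/kT) = e^(−0) + e^(−1.278) = 1.000 + 0.2786 = 1.279.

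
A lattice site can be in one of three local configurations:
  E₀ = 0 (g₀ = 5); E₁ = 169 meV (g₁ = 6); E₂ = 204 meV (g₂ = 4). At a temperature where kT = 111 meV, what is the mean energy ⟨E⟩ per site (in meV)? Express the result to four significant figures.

50.55 meV

Eᵢ/kT = 0, 1.52252, 1.83784.
Z = Σ gᵢe^(−Eᵢ/kT) = 5·e^(−0) + 6·e^(−1.52252) + 4·e^(−1.83784) = 5.00000 + 1.30897 + 0.636643 = 6.94561.
⟨E⟩ = Σ Eᵢ gᵢe^(−Eᵢ/kT) / Z = (0·5.00000 + 169·1.30897 + 204·0.636643) / 6.94561 = 50.55 meV.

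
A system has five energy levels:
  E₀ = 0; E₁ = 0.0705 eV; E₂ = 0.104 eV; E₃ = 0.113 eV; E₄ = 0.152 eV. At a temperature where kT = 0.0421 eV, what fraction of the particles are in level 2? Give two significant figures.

0.062

Eᵢ/kT = 0, 1.675, 2.470, 2.684, 3.610.
Z = Σ e^(−Eᵢ/kT) = e^(−0) + e^(−1.675) + e^(−2.470) + e^(−2.684) + e^(−3.610) = 1.000 + 0.1873 + 0.08458 + 0.06829 + 0.02705 = 1.367.
P₂ = e^(−E₂/kT) / Z = 0.08458/1.367 = 0.062.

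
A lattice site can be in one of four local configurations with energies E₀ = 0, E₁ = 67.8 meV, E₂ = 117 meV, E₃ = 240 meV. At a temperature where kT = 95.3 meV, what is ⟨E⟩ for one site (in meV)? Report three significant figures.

Eᵢ/kT = 0, 0.71144, 1.2277, 2.5184.
Z = Σ e^(−Eᵢ/kT) = e^(−0) + e^(−0.71144) + e^(−1.2277) + e^(−2.5184) = 1.0000 + 0.49094 + 0.29297 + 0.080588 = 1.8645.
⟨E⟩ = Σ Eᵢ e^(−Eᵢ/kT) / Z = (0·1.0000 + 67.8·0.49094 + 117·0.29297 + 240·0.080588) / 1.8645 = 46.6 meV.

46.6 meV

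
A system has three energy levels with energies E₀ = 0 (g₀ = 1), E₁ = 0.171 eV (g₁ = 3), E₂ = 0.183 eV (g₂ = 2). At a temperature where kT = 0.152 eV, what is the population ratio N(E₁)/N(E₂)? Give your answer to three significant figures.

n₁/n₂ = (g₁/g₂) exp[−(E₁−E₂)/kT] = (3/2) × exp(−(-0.012 eV)/(0.152 eV)) = (3/2) × exp(0.078947) = 1.62.

1.62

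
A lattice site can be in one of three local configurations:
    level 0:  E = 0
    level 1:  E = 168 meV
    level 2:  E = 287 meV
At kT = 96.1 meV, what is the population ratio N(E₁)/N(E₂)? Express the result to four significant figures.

3.450

n₁/n₂ = exp[−(E₁−E₂)/kT] = exp(−(-119 meV)/(96.1 meV)) = exp(1.23829) = 3.450.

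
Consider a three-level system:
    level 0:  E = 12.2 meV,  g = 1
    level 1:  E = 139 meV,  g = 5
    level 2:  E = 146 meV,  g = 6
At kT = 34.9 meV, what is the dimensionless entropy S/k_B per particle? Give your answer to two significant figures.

Eᵢ/kT = 0.3496, 3.983, 4.183.
Z = Σ gᵢe^(−Eᵢ/kT) = 1·e^(−0.3496) + 5·e^(−3.983) + 6·e^(−4.183) = 0.7050 + 0.09315 + 0.09152 = 0.8897.
⟨E⟩ = Σ EᵢPᵢ = 39.24 meV.
S/k_B = ln Z + ⟨E⟩/kT = ln(0.8897) + 39.24/34.9 = -0.1169 + 1.124 = 1.0.

1.0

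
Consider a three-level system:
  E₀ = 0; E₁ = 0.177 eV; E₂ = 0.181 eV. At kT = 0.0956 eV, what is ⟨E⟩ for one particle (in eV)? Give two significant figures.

Eᵢ/kT = 0, 1.851, 1.893.
Z = Σ e^(−Eᵢ/kT) = e^(−0) + e^(−1.851) + e^(−1.893) = 1.000 + 0.1571 + 0.1506 = 1.308.
⟨E⟩ = Σ Eᵢ e^(−Eᵢ/kT) / Z = (0·1.000 + 0.177·0.1571 + 0.181·0.1506) / 1.308 = 0.042 eV.

0.042 eV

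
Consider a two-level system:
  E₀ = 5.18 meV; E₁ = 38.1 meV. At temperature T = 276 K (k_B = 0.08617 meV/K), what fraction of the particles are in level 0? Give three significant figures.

k_BT = 0.08617 × 276 K = 23.783 meV.
Eᵢ/kT = 0.21780, 1.6020.
Z = Σ e^(−Eᵢ/kT) = e^(−0.21780) + e^(−1.6020) = 0.80429 + 0.20149 = 1.0058.
P₀ = e^(−E₀/kT) / Z = 0.80429/1.0058 = 0.800.

0.800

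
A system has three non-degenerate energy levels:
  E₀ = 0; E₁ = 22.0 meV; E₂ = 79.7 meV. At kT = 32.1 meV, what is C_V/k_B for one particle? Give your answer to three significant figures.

Eᵢ/kT = 0, 0.68536, 2.4829.
Z = Σ e^(−Eᵢ/kT) = e^(−0) + e^(−0.68536) + e^(−2.4829) = 1.0000 + 0.50391 + 0.083501 = 1.5874.
⟨E⟩ = 11.176 meV, ⟨E²⟩ = 487.78 meV².
C_V/k_B = (⟨E²⟩ − ⟨E⟩²)/(kT)² = (487.78 − 124.90)/1030.4 = 0.352.

0.352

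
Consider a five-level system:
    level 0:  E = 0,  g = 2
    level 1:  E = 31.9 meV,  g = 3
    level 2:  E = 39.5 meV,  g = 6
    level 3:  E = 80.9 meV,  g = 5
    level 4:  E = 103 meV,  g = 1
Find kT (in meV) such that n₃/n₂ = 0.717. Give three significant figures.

275 meV

n₃/n₂ = (g₃/g₂) exp[−(E₃−E₂)/kT] = 0.717.
⇒ (E₃−E₂)/kT = ln((5/6)/0.717) = ln(1.1623) = 0.15040.
kT = 41.4 meV / 0.15040 = 275 meV.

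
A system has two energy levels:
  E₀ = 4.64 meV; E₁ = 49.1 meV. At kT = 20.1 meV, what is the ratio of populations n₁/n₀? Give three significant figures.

n₁/n₀ = exp[−(E₁−E₀)/kT] = exp(−(44.46 meV)/(20.1 meV)) = exp(-2.2119) = 0.109.

0.109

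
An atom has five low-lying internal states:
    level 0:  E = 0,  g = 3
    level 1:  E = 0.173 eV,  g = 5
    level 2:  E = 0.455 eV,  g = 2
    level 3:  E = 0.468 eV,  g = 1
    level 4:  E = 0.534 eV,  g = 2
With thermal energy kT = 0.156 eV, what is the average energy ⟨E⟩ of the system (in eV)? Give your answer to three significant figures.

0.0806 eV

Eᵢ/kT = 0, 1.1090, 2.9167, 3.0000, 3.4231.
Z = Σ gᵢe^(−Eᵢ/kT) = 3·e^(−0) + 5·e^(−1.1090) + 2·e^(−2.9167) + 1·e^(−3.0000) + 2·e^(−3.4231) = 3.0000 + 1.6494 + 0.10822 + 0.049787 + 0.065222 = 4.8726.
⟨E⟩ = Σ Eᵢ gᵢe^(−Eᵢ/kT) / Z = (0·3.0000 + 0.173·1.6494 + 0.455·0.10822 + 0.468·0.049787 + 0.534·0.065222) / 4.8726 = 0.0806 eV.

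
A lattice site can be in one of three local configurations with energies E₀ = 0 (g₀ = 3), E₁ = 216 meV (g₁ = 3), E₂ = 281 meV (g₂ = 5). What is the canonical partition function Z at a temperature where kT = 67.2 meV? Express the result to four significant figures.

Z = 3.197

Eᵢ/kT = 0, 3.21429, 4.18155.
Z = Σ gᵢe^(−Eᵢ/kT) = 3·e^(−0) + 3·e^(−3.21429) + 5·e^(−4.18155) = 3.00000 + 0.120552 + 0.0763741 = 3.19693.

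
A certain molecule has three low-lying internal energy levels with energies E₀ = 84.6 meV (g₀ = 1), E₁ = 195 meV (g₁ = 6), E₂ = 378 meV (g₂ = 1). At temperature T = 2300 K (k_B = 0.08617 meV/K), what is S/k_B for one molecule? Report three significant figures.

k_BT = 0.08617 × 2300 K = 198.19 meV.
Eᵢ/kT = 0.42686, 0.98390, 1.9073.
Z = Σ gᵢe^(−Eᵢ/kT) = 1·e^(−0.42686) + 6·e^(−0.98390) + 1·e^(−1.9073) = 0.65255 + 2.2431 + 0.14848 = 3.0441.
⟨E⟩ = Σ EᵢPᵢ = 180.26 meV.
S/k_B = ln Z + ⟨E⟩/kT = ln(3.0441) + 180.26/198.19 = 1.1132 + 0.90953 = 2.02.

2.02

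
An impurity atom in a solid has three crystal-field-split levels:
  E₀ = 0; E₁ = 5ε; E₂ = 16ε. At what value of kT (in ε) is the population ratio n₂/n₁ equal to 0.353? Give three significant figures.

10.6 ε

n₂/n₁ = exp[−(E₂−E₁)/kT] = 0.353.
⇒ (E₂−E₁)/kT = ln(1/0.353) = ln(2.8329) = 1.0413.
kT = 11ε / 1.0413 = 10.6 ε.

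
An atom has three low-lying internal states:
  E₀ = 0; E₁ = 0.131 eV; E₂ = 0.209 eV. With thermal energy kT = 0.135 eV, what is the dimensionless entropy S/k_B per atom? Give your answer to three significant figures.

0.903

Eᵢ/kT = 0, 0.97037, 1.5481.
Z = Σ e^(−Eᵢ/kT) = e^(−0) + e^(−0.97037) + e^(−1.5481) = 1.0000 + 0.37894 + 0.21265 = 1.5916.
⟨E⟩ = Σ EᵢPᵢ = 0.059113 eV.
S/k_B = ln Z + ⟨E⟩/kT = ln(1.5916) + 0.059113/0.135 = 0.46474 + 0.43787 = 0.903.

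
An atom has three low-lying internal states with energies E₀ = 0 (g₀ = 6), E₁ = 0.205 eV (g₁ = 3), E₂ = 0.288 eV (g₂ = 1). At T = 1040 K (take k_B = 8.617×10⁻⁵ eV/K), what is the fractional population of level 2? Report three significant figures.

k_BT = 8.617×10⁻⁵ × 1040 K = 0.089617 eV.
Eᵢ/kT = 0, 2.2875, 3.2137.
Z = Σ gᵢe^(−Eᵢ/kT) = 6·e^(−0) + 3·e^(−2.2875) + 1·e^(−3.2137) = 6.0000 + 0.30456 + 0.040208 = 6.3448.
P₂ = g₂ e^(−E₂/kT) / Z = 0.040208/6.3448 = 0.00634.

0.00634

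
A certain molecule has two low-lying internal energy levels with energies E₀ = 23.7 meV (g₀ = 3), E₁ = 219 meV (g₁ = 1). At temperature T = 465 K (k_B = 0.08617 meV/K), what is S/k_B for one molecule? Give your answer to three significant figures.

1.11

k_BT = 0.08617 × 465 K = 40.069 meV.
Eᵢ/kT = 0.59148, 5.4656.
Z = Σ gᵢe^(−Eᵢ/kT) = 3·e^(−0.59148) + 1·e^(−5.4656) = 1.6605 + 0.0042298 = 1.6647.
⟨E⟩ = Σ EᵢPᵢ = 24.197 meV.
S/k_B = ln Z + ⟨E⟩/kT = ln(1.6647) + 24.197/40.069 = 0.50964 + 0.60388 = 1.11.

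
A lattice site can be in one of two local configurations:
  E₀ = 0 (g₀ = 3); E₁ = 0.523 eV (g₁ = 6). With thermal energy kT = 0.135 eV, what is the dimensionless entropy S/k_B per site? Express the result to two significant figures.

1.3

Eᵢ/kT = 0, 3.874.
Z = Σ gᵢe^(−Eᵢ/kT) = 3·e^(−0) + 6·e^(−3.874) = 3.000 + 0.1247 = 3.125.
⟨E⟩ = Σ EᵢPᵢ = 0.02087 eV.
S/k_B = ln Z + ⟨E⟩/kT = ln(3.125) + 0.02087/0.135 = 1.139 + 0.1546 = 1.3.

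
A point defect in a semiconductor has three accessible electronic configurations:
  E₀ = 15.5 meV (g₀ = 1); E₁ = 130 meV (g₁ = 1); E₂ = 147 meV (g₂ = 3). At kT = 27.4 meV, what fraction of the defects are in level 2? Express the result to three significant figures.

0.0238

Eᵢ/kT = 0.56569, 4.7445, 5.3650.
Z = Σ gᵢe^(−Eᵢ/kT) = 1·e^(−0.56569) + 1·e^(−4.7445) + 3·e^(−5.3650) = 0.56797 + 0.0086994 + 0.014032 = 0.59070.
P₂ = g₂ e^(−E₂/kT) / Z = 0.014032/0.59070 = 0.0238.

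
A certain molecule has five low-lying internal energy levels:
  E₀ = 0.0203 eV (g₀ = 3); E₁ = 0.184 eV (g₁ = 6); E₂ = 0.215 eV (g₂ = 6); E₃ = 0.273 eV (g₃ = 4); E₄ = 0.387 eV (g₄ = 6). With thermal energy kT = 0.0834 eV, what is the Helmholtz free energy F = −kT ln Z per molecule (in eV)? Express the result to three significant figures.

Eᵢ/kT = 0.24341, 2.2062, 2.5779, 3.2734, 4.6403.
Z = Σ gᵢe^(−Eᵢ/kT) = 3·e^(−0.24341) + 6·e^(−2.2062) + 6·e^(−2.5779) + 4·e^(−3.2734) + 6·e^(−4.6403) = 2.3519 + 0.66071 + 0.45560 + 0.15151 + 0.057929 = 3.6776.
F = −kT ln Z = −0.0834 × ln(3.6776) = −0.0834 × 1.3023 = -0.109 eV.

-0.109 eV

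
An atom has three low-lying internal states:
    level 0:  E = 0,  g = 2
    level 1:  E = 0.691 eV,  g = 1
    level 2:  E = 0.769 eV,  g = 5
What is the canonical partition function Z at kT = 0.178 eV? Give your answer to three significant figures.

Z = 2.09

Eᵢ/kT = 0, 3.8820, 4.3202.
Z = Σ gᵢe^(−Eᵢ/kT) = 2·e^(−0) + 1·e^(−3.8820) + 5·e^(−4.3202) = 2.0000 + 0.020610 + 0.066486 = 2.0871.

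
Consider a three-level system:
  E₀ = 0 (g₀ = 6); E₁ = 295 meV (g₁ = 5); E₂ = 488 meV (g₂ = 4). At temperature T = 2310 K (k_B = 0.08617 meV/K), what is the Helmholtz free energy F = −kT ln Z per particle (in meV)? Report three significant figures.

k_BT = 0.08617 × 2310 K = 199.05 meV.
Eᵢ/kT = 0, 1.4820, 2.4516.
Z = Σ gᵢe^(−Eᵢ/kT) = 6·e^(−0) + 5·e^(−1.4820) + 4·e^(−2.4516) = 6.0000 + 1.1359 + 0.34462 = 7.4805.
F = −kT ln Z = −199.05 × ln(7.4805) = −199.05 × 2.0123 = -401 meV.

-401 meV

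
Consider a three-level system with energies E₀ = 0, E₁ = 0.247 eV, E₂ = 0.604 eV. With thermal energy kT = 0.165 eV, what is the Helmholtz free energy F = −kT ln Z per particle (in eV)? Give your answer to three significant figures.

Eᵢ/kT = 0, 1.4970, 3.6606.
Z = Σ e^(−Eᵢ/kT) = e^(−0) + e^(−1.4970) + e^(−3.6606) = 1.0000 + 0.22380 + 0.025717 = 1.2495.
F = −kT ln Z = −0.165 × ln(1.2495) = −0.165 × 0.22274 = -0.0368 eV.

-0.0368 eV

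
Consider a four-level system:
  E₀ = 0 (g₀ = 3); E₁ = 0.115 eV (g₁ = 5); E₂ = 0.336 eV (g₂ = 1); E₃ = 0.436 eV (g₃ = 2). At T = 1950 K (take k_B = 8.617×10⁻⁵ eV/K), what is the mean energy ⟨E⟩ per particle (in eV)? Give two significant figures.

k_BT = 8.617×10⁻⁵ × 1950 K = 0.1680 eV.
Eᵢ/kT = 0, 0.6845, 2.000, 2.595.
Z = Σ gᵢe^(−Eᵢ/kT) = 3·e^(−0) + 5·e^(−0.6845) + 1·e^(−2.000) + 2·e^(−2.595) = 3.000 + 2.522 + 0.1353 + 0.1493 = 5.807.
⟨E⟩ = Σ Eᵢ gᵢe^(−Eᵢ/kT) / Z = (0·3.000 + 0.115·2.522 + 0.336·0.1353 + 0.436·0.1493) / 5.807 = 0.069 eV.

0.069 eV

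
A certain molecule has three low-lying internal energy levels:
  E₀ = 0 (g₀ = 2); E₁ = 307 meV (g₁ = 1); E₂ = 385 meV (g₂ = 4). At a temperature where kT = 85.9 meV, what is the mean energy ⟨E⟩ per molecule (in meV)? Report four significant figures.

12.55 meV

Eᵢ/kT = 0, 3.57392, 4.48196.
Z = Σ gᵢe^(−Eᵢ/kT) = 2·e^(−0) + 1·e^(−3.57392) + 4·e^(−4.48196) = 2.00000 + 0.0280457 + 0.0452449 = 2.07329.
⟨E⟩ = Σ Eᵢ gᵢe^(−Eᵢ/kT) / Z = (0·2.00000 + 307·0.0280457 + 385·0.0452449) / 2.07329 = 12.55 meV.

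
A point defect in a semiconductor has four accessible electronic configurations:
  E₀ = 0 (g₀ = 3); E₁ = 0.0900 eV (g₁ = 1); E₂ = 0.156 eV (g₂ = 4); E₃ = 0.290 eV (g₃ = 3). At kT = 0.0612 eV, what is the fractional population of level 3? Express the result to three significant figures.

Eᵢ/kT = 0, 1.4706, 2.5490, 4.7386.
Z = Σ gᵢe^(−Eᵢ/kT) = 3·e^(−0) + 1·e^(−1.4706) + 4·e^(−2.5490) + 3·e^(−4.7386) = 3.0000 + 0.22979 + 0.31264 + 0.026253 = 3.5687.
P₃ = g₃ e^(−E₃/kT) / Z = 0.026253/3.5687 = 0.00736.

0.00736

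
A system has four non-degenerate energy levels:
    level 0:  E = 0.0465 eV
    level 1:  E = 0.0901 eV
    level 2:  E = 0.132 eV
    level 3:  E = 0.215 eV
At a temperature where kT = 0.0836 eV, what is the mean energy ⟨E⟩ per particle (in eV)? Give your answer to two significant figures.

Eᵢ/kT = 0.5562, 1.078, 1.579, 2.572.
Z = Σ e^(−Eᵢ/kT) = e^(−0.5562) + e^(−1.078) + e^(−1.579) + e^(−2.572) = 0.5734 + 0.3403 + 0.2062 + 0.07638 = 1.196.
⟨E⟩ = Σ Eᵢ e^(−Eᵢ/kT) / Z = (0.0465·0.5734 + 0.0901·0.3403 + 0.132·0.2062 + 0.215·0.07638) / 1.196 = 0.084 eV.

0.084 eV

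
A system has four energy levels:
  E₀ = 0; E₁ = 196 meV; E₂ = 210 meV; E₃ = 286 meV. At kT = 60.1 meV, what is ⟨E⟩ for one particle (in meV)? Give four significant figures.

15.17 meV

Eᵢ/kT = 0, 3.26123, 3.49418, 4.75874.
Z = Σ e^(−Eᵢ/kT) = e^(−0) + e^(−3.26123) + e^(−3.49418) + e^(−4.75874) = 1.00000 + 0.0383412 + 0.0303736 + 0.00857641 = 1.07729.
⟨E⟩ = Σ Eᵢ e^(−Eᵢ/kT) / Z = (0·1.00000 + 196·0.0383412 + 210·0.0303736 + 286·0.00857641) / 1.07729 = 15.17 meV.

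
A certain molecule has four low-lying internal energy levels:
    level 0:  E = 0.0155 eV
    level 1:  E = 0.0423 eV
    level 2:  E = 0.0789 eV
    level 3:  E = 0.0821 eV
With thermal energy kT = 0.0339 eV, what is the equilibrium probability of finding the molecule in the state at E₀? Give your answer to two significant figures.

Eᵢ/kT = 0.4572, 1.248, 2.327, 2.422.
Z = Σ e^(−Eᵢ/kT) = e^(−0.4572) + e^(−1.248) + e^(−2.327) + e^(−2.422) = 0.6331 + 0.2871 + 0.09759 + 0.08874 = 1.107.
P₀ = e^(−E₀/kT) / Z = 0.6331/1.107 = 0.57.

0.57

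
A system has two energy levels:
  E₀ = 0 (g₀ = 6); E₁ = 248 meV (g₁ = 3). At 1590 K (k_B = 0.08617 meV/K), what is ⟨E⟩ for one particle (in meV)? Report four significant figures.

k_BT = 0.08617 × 1590 K = 137.010 meV.
Eᵢ/kT = 0, 1.81009.
Z = Σ gᵢe^(−Eᵢ/kT) = 6·e^(−0) + 3·e^(−1.81009) = 6.00000 + 0.490918 = 6.49092.
⟨E⟩ = Σ Eᵢ gᵢe^(−Eᵢ/kT) / Z = (0·6.00000 + 248·0.490918) / 6.49092 = 18.76 meV.

18.76 meV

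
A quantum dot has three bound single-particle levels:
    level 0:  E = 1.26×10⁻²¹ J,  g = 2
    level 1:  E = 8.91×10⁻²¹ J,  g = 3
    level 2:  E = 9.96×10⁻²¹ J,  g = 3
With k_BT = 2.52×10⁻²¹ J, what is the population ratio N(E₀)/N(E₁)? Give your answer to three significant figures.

n₀/n₁ = (g₀/g₁) exp[−(E₀−E₁)/kT] = (2/3) × exp(−(-7.65 ×10⁻²¹ J)/(2.52 ×10⁻²¹ J)) = (2/3) × exp(3.0357) = 13.9.

13.9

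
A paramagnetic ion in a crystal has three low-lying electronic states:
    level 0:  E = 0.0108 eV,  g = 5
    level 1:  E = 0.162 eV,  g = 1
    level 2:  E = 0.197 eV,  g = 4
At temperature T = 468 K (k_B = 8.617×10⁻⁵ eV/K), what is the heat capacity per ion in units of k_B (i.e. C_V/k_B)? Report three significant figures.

0.229

k_BT = 8.617×10⁻⁵ × 468 K = 0.040328 eV.
Eᵢ/kT = 0.26780, 4.0171, 4.8849.
Z = Σ gᵢe^(−Eᵢ/kT) = 5·e^(−0.26780) + 1·e^(−4.0171) + 4·e^(−4.8849) = 3.8253 + 0.018005 + 0.030240 = 3.8735.
⟨E⟩ = 0.012957 eV, ⟨E²⟩ = 0.00054015 eV².
C_V/k_B = (⟨E²⟩ − ⟨E⟩²)/(kT)² = (0.00054015 − 0.00016788)/0.0016263 = 0.229.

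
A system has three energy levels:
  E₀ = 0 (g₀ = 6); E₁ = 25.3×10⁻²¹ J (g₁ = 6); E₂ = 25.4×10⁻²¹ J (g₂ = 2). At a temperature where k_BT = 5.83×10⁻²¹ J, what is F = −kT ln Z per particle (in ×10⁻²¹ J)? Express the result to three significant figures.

Eᵢ/kT = 0, 4.3396, 4.3568.
Z = Σ gᵢe^(−Eᵢ/kT) = 6·e^(−0) + 6·e^(−4.3396) + 2·e^(−4.3568) = 6.0000 + 0.078250 + 0.025639 = 6.1039.
F = −kT ln Z = −5.83 × ln(6.1039) = −5.83 × 1.8089 = -10.5 ×10⁻²¹ J.

-10.5 ×10⁻²¹ J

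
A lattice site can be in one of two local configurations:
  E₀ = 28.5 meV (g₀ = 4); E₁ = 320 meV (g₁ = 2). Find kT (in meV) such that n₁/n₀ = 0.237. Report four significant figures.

n₁/n₀ = (g₁/g₀) exp[−(E₁−E₀)/kT] = 0.237.
⇒ (E₁−E₀)/kT = ln((2/4)/0.237) = ln(2.10970) = 0.746546.
kT = 291.5 meV / 0.746546 = 390.5 meV.

390.5 meV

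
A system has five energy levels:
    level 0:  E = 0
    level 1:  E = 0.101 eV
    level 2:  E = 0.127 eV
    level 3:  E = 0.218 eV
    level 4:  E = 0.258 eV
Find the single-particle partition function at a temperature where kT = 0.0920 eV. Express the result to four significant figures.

Eᵢ/kT = 0, 1.09783, 1.38043, 2.36957, 2.80435.
Z = Σ e^(−Eᵢ/kT) = e^(−0) + e^(−1.09783) + e^(−1.38043) + e^(−2.36957) + e^(−2.80435) = 1.00000 + 0.333594 + 0.251470 + 0.0935209 + 0.0605461 = 1.73913.

Z = 1.739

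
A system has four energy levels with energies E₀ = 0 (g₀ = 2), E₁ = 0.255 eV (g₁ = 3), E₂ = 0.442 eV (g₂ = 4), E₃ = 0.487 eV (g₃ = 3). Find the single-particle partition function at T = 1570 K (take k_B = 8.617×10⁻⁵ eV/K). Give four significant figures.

k_BT = 8.617×10⁻⁵ × 1570 K = 0.135287 eV.
Eᵢ/kT = 0, 1.88488, 3.26713, 3.59975.
Z = Σ gᵢe^(−Eᵢ/kT) = 2·e^(−0) + 3·e^(−1.88488) + 4·e^(−3.26713) + 3·e^(−3.59975) = 2.00000 + 0.455542 + 0.152463 + 0.0819917 = 2.69000.

Z = 2.690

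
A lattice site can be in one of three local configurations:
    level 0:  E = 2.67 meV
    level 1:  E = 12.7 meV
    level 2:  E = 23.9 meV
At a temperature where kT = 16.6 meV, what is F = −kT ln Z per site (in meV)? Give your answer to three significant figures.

Eᵢ/kT = 0.16084, 0.76506, 1.4398.
Z = Σ e^(−Eᵢ/kT) = e^(−0.16084) + e^(−0.76506) + e^(−1.4398) = 0.85143 + 0.46531 + 0.23698 = 1.5537.
F = −kT ln Z = −16.6 × ln(1.5537) = −16.6 × 0.44064 = -7.31 meV.

-7.31 meV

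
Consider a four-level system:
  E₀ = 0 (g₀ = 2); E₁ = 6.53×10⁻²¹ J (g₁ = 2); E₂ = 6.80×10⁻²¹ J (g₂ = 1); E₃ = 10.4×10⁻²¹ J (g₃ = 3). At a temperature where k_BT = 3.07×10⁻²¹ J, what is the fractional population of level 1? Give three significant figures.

Eᵢ/kT = 0, 2.1270, 2.2150, 3.3876.
Z = Σ gᵢe^(−Eᵢ/kT) = 2·e^(−0) + 2·e^(−2.1270) + 1·e^(−2.2150) + 3·e^(−3.3876) = 2.0000 + 0.23839 + 0.10915 + 0.10137 = 2.4489.
P₁ = g₁ e^(−E₁/kT) / Z = 0.23839/2.4489 = 0.0973.

0.0973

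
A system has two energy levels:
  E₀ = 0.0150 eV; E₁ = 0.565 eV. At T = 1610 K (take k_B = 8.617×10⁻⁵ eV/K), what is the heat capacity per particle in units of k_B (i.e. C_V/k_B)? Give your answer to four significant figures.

0.2873

k_BT = 8.617×10⁻⁵ × 1610 K = 0.138734 eV.
Eᵢ/kT = 0.108121, 4.07254.
Z = Σ e^(−Eᵢ/kT) = e^(−0.108121) + e^(−4.07254) = 0.897519 + 0.0170341 = 0.914553.
⟨E⟩ = 0.0252441 eV, ⟨E²⟩ = 0.00616657 eV².
C_V/k_B = (⟨E²⟩ − ⟨E⟩²)/(kT)² = (0.00616657 − 0.000637265)/0.0192471 = 0.2873.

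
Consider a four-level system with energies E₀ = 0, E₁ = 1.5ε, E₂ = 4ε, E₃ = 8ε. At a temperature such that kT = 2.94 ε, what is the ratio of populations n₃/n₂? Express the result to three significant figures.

0.257

n₃/n₂ = exp[−(E₃−E₂)/kT] = exp(−(4ε)/(2.94ε)) = exp(-1.3605) = 0.257.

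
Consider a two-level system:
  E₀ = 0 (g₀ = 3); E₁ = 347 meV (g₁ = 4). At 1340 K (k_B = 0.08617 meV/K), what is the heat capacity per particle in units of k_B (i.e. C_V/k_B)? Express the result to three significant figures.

k_BT = 0.08617 × 1340 K = 115.47 meV.
Eᵢ/kT = 0, 3.0051.
Z = Σ gᵢe^(−Eᵢ/kT) = 3·e^(−0) + 4·e^(−3.0051) = 3.0000 + 0.19814 = 3.1981.
⟨E⟩ = 21.499 meV, ⟨E²⟩ = 7460.0 meV².
C_V/k_B = (⟨E²⟩ − ⟨E⟩²)/(kT)² = (7460.0 − 462.21)/13333 = 0.525.

0.525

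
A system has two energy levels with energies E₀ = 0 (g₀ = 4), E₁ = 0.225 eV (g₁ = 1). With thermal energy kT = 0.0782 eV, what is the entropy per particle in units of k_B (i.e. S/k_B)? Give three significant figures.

Eᵢ/kT = 0, 2.8772.
Z = Σ gᵢe^(−Eᵢ/kT) = 4·e^(−0) + 1·e^(−2.8772) = 4.0000 + 0.056292 = 4.0563.
⟨E⟩ = Σ EᵢPᵢ = 0.0031225 eV.
S/k_B = ln Z + ⟨E⟩/kT = ln(4.0563) + 0.0031225/0.0782 = 1.4003 + 0.039930 = 1.44.

1.44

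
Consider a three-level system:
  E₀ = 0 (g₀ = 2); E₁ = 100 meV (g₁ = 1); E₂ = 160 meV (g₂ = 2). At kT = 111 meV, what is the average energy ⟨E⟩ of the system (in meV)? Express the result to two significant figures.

Eᵢ/kT = 0, 0.9009, 1.441.
Z = Σ gᵢe^(−Eᵢ/kT) = 2·e^(−0) + 1·e^(−0.9009) + 2·e^(−1.441) = 2.000 + 0.4062 + 0.4734 = 2.880.
⟨E⟩ = Σ Eᵢ gᵢe^(−Eᵢ/kT) / Z = (0·2.000 + 100·0.4062 + 160·0.4734) / 2.880 = 40 meV.

40 meV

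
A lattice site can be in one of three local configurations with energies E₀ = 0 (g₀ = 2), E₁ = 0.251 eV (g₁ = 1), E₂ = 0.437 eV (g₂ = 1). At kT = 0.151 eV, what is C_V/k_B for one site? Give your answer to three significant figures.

0.395

Eᵢ/kT = 0, 1.6623, 2.8940.
Z = Σ gᵢe^(−Eᵢ/kT) = 2·e^(−0) + 1·e^(−1.6623) + 1·e^(−2.8940) = 2.0000 + 0.18970 + 0.055354 = 2.2451.
⟨E⟩ = 0.031983 eV, ⟨E²⟩ = 0.010032 eV².
C_V/k_B = (⟨E²⟩ − ⟨E⟩²)/(kT)² = (0.010032 − 0.0010229)/0.022801 = 0.395.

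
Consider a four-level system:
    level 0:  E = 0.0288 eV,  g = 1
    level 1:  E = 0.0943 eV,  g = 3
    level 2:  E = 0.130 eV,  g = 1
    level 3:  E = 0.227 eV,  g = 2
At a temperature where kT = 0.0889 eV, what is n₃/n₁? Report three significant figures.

0.150

n₃/n₁ = (g₃/g₁) exp[−(E₃−E₁)/kT] = (2/3) × exp(−(0.1327 eV)/(0.0889 eV)) = (2/3) × exp(-1.4927) = 0.150.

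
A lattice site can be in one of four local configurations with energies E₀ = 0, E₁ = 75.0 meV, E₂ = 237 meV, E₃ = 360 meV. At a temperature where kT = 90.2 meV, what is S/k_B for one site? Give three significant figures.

Eᵢ/kT = 0, 0.83149, 2.6275, 3.9911.
Z = Σ e^(−Eᵢ/kT) = e^(−0) + e^(−0.83149) + e^(−2.6275) + e^(−3.9911) = 1.0000 + 0.43540 + 0.072259 + 0.018479 = 1.5261.
⟨E⟩ = Σ EᵢPᵢ = 36.978 meV.
S/k_B = ln Z + ⟨E⟩/kT = ln(1.5261) + 36.978/90.2 = 0.42272 + 0.40996 = 0.833.

0.833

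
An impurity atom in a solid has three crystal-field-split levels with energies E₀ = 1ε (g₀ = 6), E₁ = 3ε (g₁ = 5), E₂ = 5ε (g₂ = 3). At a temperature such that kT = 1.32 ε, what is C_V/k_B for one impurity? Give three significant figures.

Eᵢ/kT = 0.75758, 2.2727, 3.7879.
Z = Σ gᵢe^(−Eᵢ/kT) = 6·e^(−0.75758) + 5·e^(−2.2727) + 3·e^(−3.7879) = 2.8128 + 0.51517 + 0.067929 = 3.3959.
⟨E⟩ = 1.3834 ε, ⟨E²⟩ = 2.6937 ε².
C_V/k_B = (⟨E²⟩ − ⟨E⟩²)/(kT)² = (2.6937 − 1.9138)/1.7424 = 0.448.

0.448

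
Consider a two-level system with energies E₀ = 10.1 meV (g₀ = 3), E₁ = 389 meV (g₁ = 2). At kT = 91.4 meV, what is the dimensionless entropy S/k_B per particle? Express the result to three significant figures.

Eᵢ/kT = 0.11050, 4.2560.
Z = Σ gᵢe^(−Eᵢ/kT) = 3·e^(−0.11050) + 2·e^(−4.2560) = 2.6862 + 0.028358 = 2.7146.
⟨E⟩ = Σ EᵢPᵢ = 14.058 meV.
S/k_B = ln Z + ⟨E⟩/kT = ln(2.7146) + 14.058/91.4 = 0.99864 + 0.15381 = 1.15.

1.15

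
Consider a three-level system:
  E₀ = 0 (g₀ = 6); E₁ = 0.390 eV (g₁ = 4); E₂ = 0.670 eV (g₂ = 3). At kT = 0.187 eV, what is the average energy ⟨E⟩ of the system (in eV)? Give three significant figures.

Eᵢ/kT = 0, 2.0856, 3.5829.
Z = Σ gᵢe^(−Eᵢ/kT) = 6·e^(−0) + 4·e^(−2.0856) + 3·e^(−3.5829) = 6.0000 + 0.49693 + 0.083385 = 6.5803.
⟨E⟩ = Σ Eᵢ gᵢe^(−Eᵢ/kT) / Z = (0·6.0000 + 0.390·0.49693 + 0.670·0.083385) / 6.5803 = 0.0379 eV.

0.0379 eV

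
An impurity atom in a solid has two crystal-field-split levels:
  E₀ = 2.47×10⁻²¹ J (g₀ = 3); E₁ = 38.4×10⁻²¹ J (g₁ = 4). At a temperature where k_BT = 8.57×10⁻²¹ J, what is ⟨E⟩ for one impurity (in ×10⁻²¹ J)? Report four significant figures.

Eᵢ/kT = 0.288215, 4.48075.
Z = Σ gᵢe^(−Eᵢ/kT) = 3·e^(−0.288215) + 4·e^(−4.48075) = 2.24880 + 0.0452997 = 2.29410.
⟨E⟩ = Σ Eᵢ gᵢe^(−Eᵢ/kT) / Z = (2.47·2.24880 + 38.4·0.0452997) / 2.29410 = 3.179 ×10⁻²¹ J.

3.179 ×10⁻²¹ J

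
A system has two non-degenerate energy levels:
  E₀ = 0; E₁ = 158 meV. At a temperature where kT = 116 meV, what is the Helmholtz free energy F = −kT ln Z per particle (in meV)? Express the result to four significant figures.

Eᵢ/kT = 0, 1.36207.
Z = Σ e^(−Eᵢ/kT) = e^(−0) + e^(−1.36207) = 1.00000 + 0.256130 = 1.25613.
F = −kT ln Z = −116 × ln(1.25613) = −116 × 0.228036 = -26.45 meV.

-26.45 meV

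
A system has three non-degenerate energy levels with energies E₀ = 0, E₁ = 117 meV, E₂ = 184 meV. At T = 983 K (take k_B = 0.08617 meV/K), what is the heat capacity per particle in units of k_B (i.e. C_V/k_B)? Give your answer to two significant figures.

k_BT = 0.08617 × 983 K = 84.71 meV.
Eᵢ/kT = 0, 1.381, 2.172.
Z = Σ e^(−Eᵢ/kT) = e^(−0) + e^(−1.381) + e^(−2.172) = 1.000 + 0.2513 + 0.1139 = 1.365.
⟨E⟩ = 36.89 meV, ⟨E²⟩ = 5345 meV².
C_V/k_B = (⟨E²⟩ − ⟨E⟩²)/(kT)² = (5345 − 1361)/7176 = 0.56.

0.56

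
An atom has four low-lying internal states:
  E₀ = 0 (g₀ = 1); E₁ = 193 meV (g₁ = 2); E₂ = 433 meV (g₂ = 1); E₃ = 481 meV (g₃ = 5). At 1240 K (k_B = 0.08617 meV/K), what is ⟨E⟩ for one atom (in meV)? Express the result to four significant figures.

69.65 meV

k_BT = 0.08617 × 1240 K = 106.851 meV.
Eᵢ/kT = 0, 1.80625, 4.05237, 4.50160.
Z = Σ gᵢe^(−Eᵢ/kT) = 1·e^(−0) + 2·e^(−1.80625) + 1·e^(−4.05237) + 5·e^(−4.50160) = 1.00000 + 0.328538 + 0.0173811 + 0.0554562 = 1.40138.
⟨E⟩ = Σ Eᵢ gᵢe^(−Eᵢ/kT) / Z = (0·1.00000 + 193·0.328538 + 433·0.0173811 + 481·0.0554562) / 1.40138 = 69.65 meV.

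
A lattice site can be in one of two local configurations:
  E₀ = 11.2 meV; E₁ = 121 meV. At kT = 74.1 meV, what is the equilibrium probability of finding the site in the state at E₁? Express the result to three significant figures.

0.185

Eᵢ/kT = 0.15115, 1.6329.
Z = Σ e^(−Eᵢ/kT) = e^(−0.15115) + e^(−1.6329) = 0.85972 + 0.19536 = 1.0551.
P₁ = e^(−E₁/kT) / Z = 0.19536/1.0551 = 0.185.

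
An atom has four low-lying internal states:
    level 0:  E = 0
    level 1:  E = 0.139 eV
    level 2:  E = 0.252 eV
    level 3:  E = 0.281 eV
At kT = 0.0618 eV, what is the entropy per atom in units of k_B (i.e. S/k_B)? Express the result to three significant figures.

Eᵢ/kT = 0, 2.2492, 4.0777, 4.5469.
Z = Σ e^(−Eᵢ/kT) = e^(−0) + e^(−2.2492) + e^(−4.0777) + e^(−4.5469) = 1.0000 + 0.10548 + 0.016946 + 0.010600 = 1.1330.
⟨E⟩ = Σ EᵢPᵢ = 0.019339 eV.
S/k_B = ln Z + ⟨E⟩/kT = ln(1.1330) + 0.019339/0.0618 = 0.12487 + 0.31293 = 0.438.

0.438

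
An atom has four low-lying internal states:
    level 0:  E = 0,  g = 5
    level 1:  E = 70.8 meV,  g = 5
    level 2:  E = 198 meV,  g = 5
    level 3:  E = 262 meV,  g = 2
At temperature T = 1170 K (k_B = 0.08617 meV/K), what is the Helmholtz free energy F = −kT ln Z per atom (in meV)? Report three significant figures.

k_BT = 0.08617 × 1170 K = 100.82 meV.
Eᵢ/kT = 0, 0.70224, 1.9639, 2.5987.
Z = Σ gᵢe^(−Eᵢ/kT) = 5·e^(−0) + 5·e^(−0.70224) + 5·e^(−1.9639) + 2·e^(−2.5987) = 5.0000 + 2.4774 + 0.70155 + 0.14874 = 8.3277.
F = −kT ln Z = −100.82 × ln(8.3277) = −100.82 × 2.1196 = -214 meV.

-214 meV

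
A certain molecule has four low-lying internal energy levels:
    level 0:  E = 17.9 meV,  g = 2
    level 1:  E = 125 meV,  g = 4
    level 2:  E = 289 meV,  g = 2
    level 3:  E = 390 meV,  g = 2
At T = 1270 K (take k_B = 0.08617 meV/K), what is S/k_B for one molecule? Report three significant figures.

1.88

k_BT = 0.08617 × 1270 K = 109.44 meV.
Eᵢ/kT = 0.16356, 1.1422, 2.6407, 3.5636.
Z = Σ gᵢe^(−Eᵢ/kT) = 2·e^(−0.16356) + 4·e^(−1.1422) + 2·e^(−2.6407) + 2·e^(−3.5636) = 1.6982 + 1.2765 + 0.14262 + 0.056673 = 3.1740.
⟨E⟩ = Σ EᵢPᵢ = 79.798 meV.
S/k_B = ln Z + ⟨E⟩/kT = ln(3.1740) + 79.798/109.44 = 1.1550 + 0.72915 = 1.88.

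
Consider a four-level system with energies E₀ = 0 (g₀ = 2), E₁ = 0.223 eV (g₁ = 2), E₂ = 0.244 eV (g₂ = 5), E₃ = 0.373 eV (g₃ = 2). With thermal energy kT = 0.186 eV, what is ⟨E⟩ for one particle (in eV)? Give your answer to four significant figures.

Eᵢ/kT = 0, 1.19892, 1.31183, 2.00538.
Z = Σ gᵢe^(−Eᵢ/kT) = 2·e^(−0) + 2·e^(−1.19892) + 5·e^(−1.31183) + 2·e^(−2.00538) = 2.00000 + 0.603039 + 1.34663 + 0.269218 = 4.21889.
⟨E⟩ = Σ Eᵢ gᵢe^(−Eᵢ/kT) / Z = (0·2.00000 + 0.223·0.603039 + 0.244·1.34663 + 0.373·0.269218) / 4.21889 = 0.1336 eV.

0.1336 eV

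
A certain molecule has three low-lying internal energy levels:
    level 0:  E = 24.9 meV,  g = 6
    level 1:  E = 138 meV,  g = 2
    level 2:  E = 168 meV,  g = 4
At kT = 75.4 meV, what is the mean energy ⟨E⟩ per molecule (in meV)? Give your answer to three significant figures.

Eᵢ/kT = 0.33024, 1.8302, 2.2281.
Z = Σ gᵢe^(−Eᵢ/kT) = 6·e^(−0.33024) + 2·e^(−1.8302) + 4·e^(−2.2281) = 4.3125 + 0.32076 + 0.43093 = 5.0642.
⟨E⟩ = Σ Eᵢ gᵢe^(−Eᵢ/kT) / Z = (24.9·4.3125 + 138·0.32076 + 168·0.43093) / 5.0642 = 44.2 meV.

44.2 meV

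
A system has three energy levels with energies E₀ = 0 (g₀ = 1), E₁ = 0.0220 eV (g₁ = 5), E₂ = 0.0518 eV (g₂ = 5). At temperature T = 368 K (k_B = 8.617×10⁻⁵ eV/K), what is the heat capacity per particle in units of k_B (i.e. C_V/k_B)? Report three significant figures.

k_BT = 8.617×10⁻⁵ × 368 K = 0.031711 eV.
Eᵢ/kT = 0, 0.69377, 1.6335.
Z = Σ gᵢe^(−Eᵢ/kT) = 1·e^(−0) + 5·e^(−0.69377) + 5·e^(−1.6335) = 1.0000 + 2.4984 + 0.97623 = 4.4746.
⟨E⟩ = 0.023585 eV, ⟨E²⟩ = 0.00085565 eV².
C_V/k_B = (⟨E²⟩ − ⟨E⟩²)/(kT)² = (0.00085565 − 0.00055625)/0.0010056 = 0.298.

0.298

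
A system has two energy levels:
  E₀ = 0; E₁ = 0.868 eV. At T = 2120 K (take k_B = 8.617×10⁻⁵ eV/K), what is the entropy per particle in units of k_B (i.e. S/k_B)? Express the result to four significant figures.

0.04930

k_BT = 8.617×10⁻⁵ × 2120 K = 0.182680 eV.
Eᵢ/kT = 0, 4.75148.
Z = Σ e^(−Eᵢ/kT) = e^(−0) + e^(−4.75148) = 1.00000 + 0.00863890 = 1.00864.
⟨E⟩ = Σ EᵢPᵢ = 0.00743433 eV.
S/k_B = ln Z + ⟨E⟩/kT = ln(1.00864) + 0.00743433/0.182680 = 0.00860289 + 0.0406959 = 0.04930.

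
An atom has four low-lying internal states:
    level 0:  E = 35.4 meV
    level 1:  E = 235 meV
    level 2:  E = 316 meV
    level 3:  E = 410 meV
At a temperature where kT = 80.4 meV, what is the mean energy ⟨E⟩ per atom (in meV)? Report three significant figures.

Eᵢ/kT = 0.44030, 2.9229, 3.9303, 5.0995.
Z = Σ e^(−Eᵢ/kT) = e^(−0.44030) + e^(−2.9229) + e^(−3.9303) + e^(−5.0995) = 0.64384 + 0.053778 + 0.019638 + 0.0060998 = 0.72336.
⟨E⟩ = Σ Eᵢ e^(−Eᵢ/kT) / Z = (35.4·0.64384 + 235·0.053778 + 316·0.019638 + 410·0.0060998) / 0.72336 = 61.0 meV.

61.0 meV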